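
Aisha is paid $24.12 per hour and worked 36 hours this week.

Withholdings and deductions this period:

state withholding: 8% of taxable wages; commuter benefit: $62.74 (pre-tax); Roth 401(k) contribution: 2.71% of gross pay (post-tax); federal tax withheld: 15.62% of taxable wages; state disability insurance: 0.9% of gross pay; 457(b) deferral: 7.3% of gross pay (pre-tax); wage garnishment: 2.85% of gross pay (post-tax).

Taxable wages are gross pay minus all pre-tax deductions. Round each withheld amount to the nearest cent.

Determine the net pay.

$510.79

Gross pay: 36 × $24.12 = $868.32
457(b) deferral: $868.32 × 0.073 = $63.39
Commuter benefit: $62.74
Pre-tax total = $63.39 + $62.74 = $126.13
Taxable wages = $868.32 − $126.13 = $742.19
State withholding: $742.19 × 0.08 = $59.38
Federal tax withheld: $742.19 × 0.1562 = $115.93
State disability insurance: $868.32 × 0.009 = $7.81
Roth 401(k) contribution: $868.32 × 0.0271 = $23.53
Wage garnishment: $868.32 × 0.0285 = $24.75
Total deductions = $63.39 + $62.74 + $59.38 + $115.93 + $7.81 + $23.53 + $24.75 = $357.53
Net pay = $868.32 − $357.53 = $510.79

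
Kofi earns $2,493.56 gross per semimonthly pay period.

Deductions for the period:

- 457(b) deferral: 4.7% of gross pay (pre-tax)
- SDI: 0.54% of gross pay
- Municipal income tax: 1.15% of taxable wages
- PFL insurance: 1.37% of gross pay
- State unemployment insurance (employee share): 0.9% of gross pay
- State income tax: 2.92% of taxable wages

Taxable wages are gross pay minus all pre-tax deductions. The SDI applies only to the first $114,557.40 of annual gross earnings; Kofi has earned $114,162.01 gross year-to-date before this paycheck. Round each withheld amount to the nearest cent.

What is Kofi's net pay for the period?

457(b) deferral: $2,493.56 × 0.047 = $117.20
Taxable wages = $2,493.56 − $117.20 = $2,376.36
Municipal income tax: $2,376.36 × 0.0115 = $27.33
State income tax: $2,376.36 × 0.0292 = $69.39
SDI: only $114,557.40 − $114,162.01 = $395.39 of this check is subject → $395.39 × 0.0054 = $2.14
State unemployment insurance (employee share): $2,493.56 × 0.009 = $22.44
PFL insurance: $2,493.56 × 0.0137 = $34.16
Total deductions = $117.20 + $27.33 + $69.39 + $2.14 + $22.44 + $34.16 = $272.66
Net pay = $2,493.56 − $272.66 = $2,220.90

$2,220.90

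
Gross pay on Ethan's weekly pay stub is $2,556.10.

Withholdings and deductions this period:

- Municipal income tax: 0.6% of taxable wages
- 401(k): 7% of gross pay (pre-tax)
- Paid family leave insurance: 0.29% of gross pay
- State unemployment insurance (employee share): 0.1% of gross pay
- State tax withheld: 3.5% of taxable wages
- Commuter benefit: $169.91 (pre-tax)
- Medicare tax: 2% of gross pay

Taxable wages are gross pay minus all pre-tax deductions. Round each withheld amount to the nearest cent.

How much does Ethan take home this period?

$2,055.68

Commuter benefit: $169.91
401(k): $2,556.10 × 0.07 = $178.93
Pre-tax total = $169.91 + $178.93 = $348.84
Taxable wages = $2,556.10 − $348.84 = $2,207.26
Municipal income tax: $2,207.26 × 0.006 = $13.24
State tax withheld: $2,207.26 × 0.035 = $77.25
Medicare tax: $2,556.10 × 0.02 = $51.12
State unemployment insurance (employee share): $2,556.10 × 0.001 = $2.56
Paid family leave insurance: $2,556.10 × 0.0029 = $7.41
Total deductions = $169.91 + $178.93 + $13.24 + $77.25 + $51.12 + $2.56 + $7.41 = $500.42
Net pay = $2,556.10 − $500.42 = $2,055.68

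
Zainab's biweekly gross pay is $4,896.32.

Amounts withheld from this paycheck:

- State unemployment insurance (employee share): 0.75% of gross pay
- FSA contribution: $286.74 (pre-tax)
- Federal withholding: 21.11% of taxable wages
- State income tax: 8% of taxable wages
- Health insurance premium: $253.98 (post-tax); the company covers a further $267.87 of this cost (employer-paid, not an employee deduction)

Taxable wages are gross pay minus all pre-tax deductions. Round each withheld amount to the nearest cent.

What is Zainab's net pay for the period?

FSA contribution: $286.74
Taxable wages = $4,896.32 − $286.74 = $4,609.58
Federal withholding: $4,609.58 × 0.2111 = $973.08
State income tax: $4,609.58 × 0.08 = $368.77
State unemployment insurance (employee share): $4,896.32 × 0.0075 = $36.72
Health insurance premium: $253.98
(Employer's $267.87 toward health insurance premium is not withheld from the employee.)
Total deductions = $286.74 + $973.08 + $368.77 + $36.72 + $253.98 = $1,919.29
Net pay = $4,896.32 − $1,919.29 = $2,977.03

$2,977.03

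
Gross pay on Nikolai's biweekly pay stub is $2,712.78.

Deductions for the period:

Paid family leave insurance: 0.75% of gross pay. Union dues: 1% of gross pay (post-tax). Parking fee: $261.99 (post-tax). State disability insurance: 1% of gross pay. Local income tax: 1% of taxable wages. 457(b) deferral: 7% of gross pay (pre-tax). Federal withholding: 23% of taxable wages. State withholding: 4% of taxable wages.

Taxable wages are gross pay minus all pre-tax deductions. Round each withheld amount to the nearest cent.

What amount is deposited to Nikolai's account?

$1,479.88

457(b) deferral: $2,712.78 × 0.07 = $189.89
Taxable wages = $2,712.78 − $189.89 = $2,522.89
Local income tax: $2,522.89 × 0.01 = $25.23
Federal withholding: $2,522.89 × 0.23 = $580.26
State withholding: $2,522.89 × 0.04 = $100.92
State disability insurance: $2,712.78 × 0.01 = $27.13
Paid family leave insurance: $2,712.78 × 0.0075 = $20.35
Union dues: $2,712.78 × 0.01 = $27.13
Parking fee: $261.99
Total deductions = $189.89 + $25.23 + $580.26 + $100.92 + $27.13 + $20.35 + $27.13 + $261.99 = $1,232.90
Net pay = $2,712.78 − $1,232.90 = $1,479.88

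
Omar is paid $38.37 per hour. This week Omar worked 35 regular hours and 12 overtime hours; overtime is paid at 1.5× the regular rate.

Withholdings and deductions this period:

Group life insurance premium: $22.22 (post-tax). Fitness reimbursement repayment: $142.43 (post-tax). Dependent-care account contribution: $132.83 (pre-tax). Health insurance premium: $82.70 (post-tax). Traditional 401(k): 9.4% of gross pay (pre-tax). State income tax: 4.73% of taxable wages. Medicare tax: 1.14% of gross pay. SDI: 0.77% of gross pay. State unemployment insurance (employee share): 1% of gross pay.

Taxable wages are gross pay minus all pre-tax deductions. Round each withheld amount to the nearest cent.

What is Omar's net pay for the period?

Regular pay: 35 × $38.37 = $1,342.95
Overtime pay: 12 × $38.37 × 1.5 = $690.66
Gross pay = $1,342.95 + $690.66 = $2,033.61
Dependent-care account contribution: $132.83
Traditional 401(k): $2,033.61 × 0.094 = $191.16
Pre-tax total = $132.83 + $191.16 = $323.99
Taxable wages = $2,033.61 − $323.99 = $1,709.62
State income tax: $1,709.62 × 0.0473 = $80.87
SDI: $2,033.61 × 0.0077 = $15.66
Medicare tax: $2,033.61 × 0.0114 = $23.18
State unemployment insurance (employee share): $2,033.61 × 0.01 = $20.34
Fitness reimbursement repayment: $142.43
Group life insurance premium: $22.22
Health insurance premium: $82.70
Total deductions = $132.83 + $191.16 + $80.87 + $15.66 + $23.18 + $20.34 + $142.43 + $22.22 + $82.70 = $711.39
Net pay = $2,033.61 − $711.39 = $1,322.22

$1,322.22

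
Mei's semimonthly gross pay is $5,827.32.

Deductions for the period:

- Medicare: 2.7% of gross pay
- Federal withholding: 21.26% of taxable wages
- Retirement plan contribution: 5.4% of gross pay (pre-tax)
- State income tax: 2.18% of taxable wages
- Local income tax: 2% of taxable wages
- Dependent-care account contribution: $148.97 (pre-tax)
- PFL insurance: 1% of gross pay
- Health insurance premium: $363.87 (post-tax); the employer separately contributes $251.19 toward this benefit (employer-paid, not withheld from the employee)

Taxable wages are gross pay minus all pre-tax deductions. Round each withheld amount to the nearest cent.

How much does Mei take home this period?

$3,419.67

Retirement plan contribution: $5,827.32 × 0.054 = $314.68
Dependent-care account contribution: $148.97
Pre-tax total = $314.68 + $148.97 = $463.65
Taxable wages = $5,827.32 − $463.65 = $5,363.67
Local income tax: $5,363.67 × 0.02 = $107.27
State income tax: $5,363.67 × 0.0218 = $116.93
Federal withholding: $5,363.67 × 0.2126 = $1,140.32
Medicare: $5,827.32 × 0.027 = $157.34
PFL insurance: $5,827.32 × 0.01 = $58.27
Health insurance premium: $363.87
(Employer's $251.19 toward health insurance premium is not withheld from the employee.)
Total deductions = $314.68 + $148.97 + $107.27 + $116.93 + $1,140.32 + $157.34 + $58.27 + $363.87 = $2,407.65
Net pay = $5,827.32 − $2,407.65 = $3,419.67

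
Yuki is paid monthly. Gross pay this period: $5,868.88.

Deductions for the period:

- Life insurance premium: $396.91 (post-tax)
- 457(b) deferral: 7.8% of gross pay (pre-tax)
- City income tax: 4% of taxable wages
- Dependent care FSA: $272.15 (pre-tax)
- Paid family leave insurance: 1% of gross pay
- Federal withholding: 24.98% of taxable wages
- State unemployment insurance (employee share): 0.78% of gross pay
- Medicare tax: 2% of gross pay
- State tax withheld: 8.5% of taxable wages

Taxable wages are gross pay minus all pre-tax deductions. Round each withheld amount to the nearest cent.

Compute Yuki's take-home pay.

Dependent care FSA: $272.15
457(b) deferral: $5,868.88 × 0.078 = $457.77
Pre-tax total = $272.15 + $457.77 = $729.92
Taxable wages = $5,868.88 − $729.92 = $5,138.96
State tax withheld: $5,138.96 × 0.085 = $436.81
City income tax: $5,138.96 × 0.04 = $205.56
Federal withholding: $5,138.96 × 0.2498 = $1,283.71
State unemployment insurance (employee share): $5,868.88 × 0.0078 = $45.78
Paid family leave insurance: $5,868.88 × 0.01 = $58.69
Medicare tax: $5,868.88 × 0.02 = $117.38
Life insurance premium: $396.91
Total deductions = $272.15 + $457.77 + $436.81 + $205.56 + $1,283.71 + $45.78 + $58.69 + $117.38 + $396.91 = $3,274.76
Net pay = $5,868.88 − $3,274.76 = $2,594.12

$2,594.12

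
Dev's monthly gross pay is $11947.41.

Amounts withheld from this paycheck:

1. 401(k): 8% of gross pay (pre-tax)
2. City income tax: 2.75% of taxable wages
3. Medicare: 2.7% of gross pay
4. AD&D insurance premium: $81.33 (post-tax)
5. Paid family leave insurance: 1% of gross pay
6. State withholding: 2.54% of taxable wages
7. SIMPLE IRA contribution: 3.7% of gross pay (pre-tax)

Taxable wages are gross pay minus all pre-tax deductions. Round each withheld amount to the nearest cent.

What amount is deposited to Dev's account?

$9468.12

401(k): $11947.41 × 0.08 = $955.79
SIMPLE IRA contribution: $11947.41 × 0.037 = $442.05
Pre-tax total = $955.79 + $442.05 = $1397.84
Taxable wages = $11947.41 − $1397.84 = $10549.57
State withholding: $10549.57 × 0.0254 = $267.96
City income tax: $10549.57 × 0.0275 = $290.11
Paid family leave insurance: $11947.41 × 0.01 = $119.47
Medicare: $11947.41 × 0.027 = $322.58
AD&D insurance premium: $81.33
Total deductions = $955.79 + $442.05 + $267.96 + $290.11 + $119.47 + $322.58 + $81.33 = $2479.29
Net pay = $11947.41 − $2479.29 = $9468.12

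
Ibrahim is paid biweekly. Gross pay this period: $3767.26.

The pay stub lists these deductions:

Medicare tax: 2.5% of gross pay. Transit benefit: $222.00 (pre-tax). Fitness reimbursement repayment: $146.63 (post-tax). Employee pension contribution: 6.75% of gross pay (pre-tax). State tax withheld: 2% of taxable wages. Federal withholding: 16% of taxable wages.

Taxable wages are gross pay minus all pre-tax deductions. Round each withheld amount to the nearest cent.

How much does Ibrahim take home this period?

Transit benefit: $222.00
Employee pension contribution: $3767.26 × 0.0675 = $254.29
Pre-tax total = $222.00 + $254.29 = $476.29
Taxable wages = $3767.26 − $476.29 = $3290.97
Federal withholding: $3290.97 × 0.16 = $526.56
State tax withheld: $3290.97 × 0.02 = $65.82
Medicare tax: $3767.26 × 0.025 = $94.18
Fitness reimbursement repayment: $146.63
Total deductions = $222.00 + $254.29 + $526.56 + $65.82 + $94.18 + $146.63 = $1309.48
Net pay = $3767.26 − $1309.48 = $2457.78

$2457.78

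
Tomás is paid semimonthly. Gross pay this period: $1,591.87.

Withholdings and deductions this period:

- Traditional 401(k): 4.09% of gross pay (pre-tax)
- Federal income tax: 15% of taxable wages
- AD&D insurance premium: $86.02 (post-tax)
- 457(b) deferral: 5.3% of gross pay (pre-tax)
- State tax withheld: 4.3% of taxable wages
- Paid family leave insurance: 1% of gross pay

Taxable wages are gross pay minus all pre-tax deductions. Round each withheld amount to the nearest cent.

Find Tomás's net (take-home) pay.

$1,062.07

457(b) deferral: $1,591.87 × 0.053 = $84.37
Traditional 401(k): $1,591.87 × 0.0409 = $65.11
Pre-tax total = $84.37 + $65.11 = $149.48
Taxable wages = $1,591.87 − $149.48 = $1,442.39
State tax withheld: $1,442.39 × 0.043 = $62.02
Federal income tax: $1,442.39 × 0.15 = $216.36
Paid family leave insurance: $1,591.87 × 0.01 = $15.92
AD&D insurance premium: $86.02
Total deductions = $84.37 + $65.11 + $62.02 + $216.36 + $15.92 + $86.02 = $529.80
Net pay = $1,591.87 − $529.80 = $1,062.07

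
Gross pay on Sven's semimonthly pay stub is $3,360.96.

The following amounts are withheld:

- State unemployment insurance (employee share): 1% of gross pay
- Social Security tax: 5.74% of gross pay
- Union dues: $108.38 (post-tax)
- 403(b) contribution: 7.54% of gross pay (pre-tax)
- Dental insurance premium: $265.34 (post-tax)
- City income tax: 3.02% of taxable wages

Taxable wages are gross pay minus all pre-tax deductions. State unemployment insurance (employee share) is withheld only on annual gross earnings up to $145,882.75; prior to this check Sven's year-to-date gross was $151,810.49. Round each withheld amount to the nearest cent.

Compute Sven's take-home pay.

$2,447.05

403(b) contribution: $3,360.96 × 0.0754 = $253.42
Taxable wages = $3,360.96 − $253.42 = $3,107.54
City income tax: $3,107.54 × 0.0302 = $93.85
State unemployment insurance (employee share): annual cap $145,882.75 already reached (YTD $151,810.49), so $0.00
Social Security tax: $3,360.96 × 0.0574 = $192.92
Dental insurance premium: $265.34
Union dues: $108.38
Total deductions = $253.42 + $93.85 + $0.00 + $192.92 + $265.34 + $108.38 = $913.91
Net pay = $3,360.96 − $913.91 = $2,447.05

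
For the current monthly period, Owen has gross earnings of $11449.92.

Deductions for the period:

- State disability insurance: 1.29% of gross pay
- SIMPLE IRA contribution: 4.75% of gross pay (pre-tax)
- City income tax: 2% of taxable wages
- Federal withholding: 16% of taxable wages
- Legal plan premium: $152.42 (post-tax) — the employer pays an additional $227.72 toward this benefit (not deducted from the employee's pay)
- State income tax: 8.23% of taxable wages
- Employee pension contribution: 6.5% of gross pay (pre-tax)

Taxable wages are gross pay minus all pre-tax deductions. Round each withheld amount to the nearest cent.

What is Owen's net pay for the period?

$7196.24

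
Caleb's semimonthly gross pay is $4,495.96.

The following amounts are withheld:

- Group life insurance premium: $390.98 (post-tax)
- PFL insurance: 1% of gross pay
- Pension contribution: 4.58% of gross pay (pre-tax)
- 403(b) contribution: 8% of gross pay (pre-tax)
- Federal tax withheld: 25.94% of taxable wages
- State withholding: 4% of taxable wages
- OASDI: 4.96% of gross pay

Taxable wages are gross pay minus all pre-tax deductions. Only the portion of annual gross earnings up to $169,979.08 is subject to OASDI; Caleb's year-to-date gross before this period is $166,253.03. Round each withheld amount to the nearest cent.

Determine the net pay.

403(b) contribution: $4,495.96 × 0.08 = $359.68
Pension contribution: $4,495.96 × 0.0458 = $205.91
Pre-tax total = $359.68 + $205.91 = $565.59
Taxable wages = $4,495.96 − $565.59 = $3,930.37
Federal tax withheld: $3,930.37 × 0.2594 = $1,019.54
State withholding: $3,930.37 × 0.04 = $157.21
OASDI: only $169,979.08 − $166,253.03 = $3,726.05 of this check is subject → $3,726.05 × 0.0496 = $184.81
PFL insurance: $4,495.96 × 0.01 = $44.96
Group life insurance premium: $390.98
Total deductions = $359.68 + $205.91 + $1,019.54 + $157.21 + $184.81 + $44.96 + $390.98 = $2,363.09
Net pay = $4,495.96 − $2,363.09 = $2,132.87

$2,132.87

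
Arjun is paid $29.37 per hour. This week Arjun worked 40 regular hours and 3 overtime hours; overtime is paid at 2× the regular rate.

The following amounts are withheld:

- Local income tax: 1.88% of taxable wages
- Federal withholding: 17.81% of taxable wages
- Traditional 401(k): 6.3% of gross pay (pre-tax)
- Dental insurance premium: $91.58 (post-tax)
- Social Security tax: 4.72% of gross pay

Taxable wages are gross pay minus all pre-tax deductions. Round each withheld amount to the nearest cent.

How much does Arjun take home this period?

Regular pay: 40 × $29.37 = $1,174.80
Overtime pay: 3 × $29.37 × 2 = $176.22
Gross pay = $1,174.80 + $176.22 = $1,351.02
Traditional 401(k): $1,351.02 × 0.063 = $85.11
Taxable wages = $1,351.02 − $85.11 = $1,265.91
Local income tax: $1,265.91 × 0.0188 = $23.80
Federal withholding: $1,265.91 × 0.1781 = $225.46
Social Security tax: $1,351.02 × 0.0472 = $63.77
Dental insurance premium: $91.58
Total deductions = $85.11 + $23.80 + $225.46 + $63.77 + $91.58 = $489.72
Net pay = $1,351.02 − $489.72 = $861.30

$861.30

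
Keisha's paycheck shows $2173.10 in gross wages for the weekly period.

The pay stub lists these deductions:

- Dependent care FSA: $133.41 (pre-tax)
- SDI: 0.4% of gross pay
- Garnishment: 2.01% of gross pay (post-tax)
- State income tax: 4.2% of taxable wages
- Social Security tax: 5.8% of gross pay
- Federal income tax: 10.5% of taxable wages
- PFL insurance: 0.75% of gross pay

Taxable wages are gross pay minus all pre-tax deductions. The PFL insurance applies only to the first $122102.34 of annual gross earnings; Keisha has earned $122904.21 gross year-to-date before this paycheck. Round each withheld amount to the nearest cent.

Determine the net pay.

Dependent care FSA: $133.41
Taxable wages = $2173.10 − $133.41 = $2039.69
State income tax: $2039.69 × 0.042 = $85.67
Federal income tax: $2039.69 × 0.105 = $214.17
Social Security tax: $2173.10 × 0.058 = $126.04
SDI: $2173.10 × 0.004 = $8.69
PFL insurance: annual cap $122102.34 already reached (YTD $122904.21), so $0.00
Garnishment: $2173.10 × 0.0201 = $43.68
Total deductions = $133.41 + $85.67 + $214.17 + $126.04 + $8.69 + $0.00 + $43.68 = $611.66
Net pay = $2173.10 − $611.66 = $1561.44

$1561.44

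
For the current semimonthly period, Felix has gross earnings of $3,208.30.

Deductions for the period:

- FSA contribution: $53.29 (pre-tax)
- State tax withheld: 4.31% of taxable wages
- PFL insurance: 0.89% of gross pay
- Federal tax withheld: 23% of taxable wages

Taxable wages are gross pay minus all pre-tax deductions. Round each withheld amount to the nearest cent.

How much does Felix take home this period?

FSA contribution: $53.29
Taxable wages = $3,208.30 − $53.29 = $3,155.01
State tax withheld: $3,155.01 × 0.0431 = $135.98
Federal tax withheld: $3,155.01 × 0.23 = $725.65
PFL insurance: $3,208.30 × 0.0089 = $28.55
Total deductions = $53.29 + $135.98 + $725.65 + $28.55 = $943.47
Net pay = $3,208.30 − $943.47 = $2,264.83

$2,264.83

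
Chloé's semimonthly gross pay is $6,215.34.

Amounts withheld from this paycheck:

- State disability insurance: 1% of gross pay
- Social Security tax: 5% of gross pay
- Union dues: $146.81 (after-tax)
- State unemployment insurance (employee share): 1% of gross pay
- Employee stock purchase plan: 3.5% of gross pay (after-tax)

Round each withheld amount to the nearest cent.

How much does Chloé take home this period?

State unemployment insurance (employee share): $6,215.34 × 0.01 = $62.15
Social Security tax: $6,215.34 × 0.05 = $310.77
State disability insurance: $6,215.34 × 0.01 = $62.15
Union dues: $146.81
Employee stock purchase plan: $6,215.34 × 0.035 = $217.54
Total deductions = $62.15 + $310.77 + $62.15 + $146.81 + $217.54 = $799.42
Net pay = $6,215.34 − $799.42 = $5,415.92

$5,415.92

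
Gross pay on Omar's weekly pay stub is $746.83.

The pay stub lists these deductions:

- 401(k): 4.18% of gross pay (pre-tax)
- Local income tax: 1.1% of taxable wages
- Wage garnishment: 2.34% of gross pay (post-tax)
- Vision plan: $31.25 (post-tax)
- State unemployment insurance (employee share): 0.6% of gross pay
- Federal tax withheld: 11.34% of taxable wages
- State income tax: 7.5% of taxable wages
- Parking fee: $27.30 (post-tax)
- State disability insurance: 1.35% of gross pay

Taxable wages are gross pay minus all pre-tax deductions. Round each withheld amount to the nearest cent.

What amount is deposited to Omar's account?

$482.33

401(k): $746.83 × 0.0418 = $31.22
Taxable wages = $746.83 − $31.22 = $715.61
Federal tax withheld: $715.61 × 0.1134 = $81.15
Local income tax: $715.61 × 0.011 = $7.87
State income tax: $715.61 × 0.075 = $53.67
State unemployment insurance (employee share): $746.83 × 0.006 = $4.48
State disability insurance: $746.83 × 0.0135 = $10.08
Vision plan: $31.25
Parking fee: $27.30
Wage garnishment: $746.83 × 0.0234 = $17.48
Total deductions = $31.22 + $81.15 + $7.87 + $53.67 + $4.48 + $10.08 + $31.25 + $27.30 + $17.48 = $264.50
Net pay = $746.83 − $264.50 = $482.33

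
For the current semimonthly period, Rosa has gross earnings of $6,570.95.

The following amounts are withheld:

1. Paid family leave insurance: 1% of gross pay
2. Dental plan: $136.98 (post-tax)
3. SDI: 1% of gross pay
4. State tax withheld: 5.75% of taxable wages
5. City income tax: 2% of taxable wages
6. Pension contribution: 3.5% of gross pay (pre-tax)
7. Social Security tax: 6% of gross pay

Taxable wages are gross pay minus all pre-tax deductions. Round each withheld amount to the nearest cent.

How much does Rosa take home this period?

$5,186.88

Pension contribution: $6,570.95 × 0.035 = $229.98
Taxable wages = $6,570.95 − $229.98 = $6,340.97
City income tax: $6,340.97 × 0.02 = $126.82
State tax withheld: $6,340.97 × 0.0575 = $364.61
SDI: $6,570.95 × 0.01 = $65.71
Paid family leave insurance: $6,570.95 × 0.01 = $65.71
Social Security tax: $6,570.95 × 0.06 = $394.26
Dental plan: $136.98
Total deductions = $229.98 + $126.82 + $364.61 + $65.71 + $65.71 + $394.26 + $136.98 = $1,384.07
Net pay = $6,570.95 − $1,384.07 = $5,186.88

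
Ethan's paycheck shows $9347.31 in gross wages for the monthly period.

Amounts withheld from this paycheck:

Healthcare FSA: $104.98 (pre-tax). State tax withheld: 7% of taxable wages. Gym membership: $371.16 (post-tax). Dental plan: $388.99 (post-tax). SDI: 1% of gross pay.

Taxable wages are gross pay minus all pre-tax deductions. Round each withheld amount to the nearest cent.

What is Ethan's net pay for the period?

Healthcare FSA: $104.98
Taxable wages = $9347.31 − $104.98 = $9242.33
State tax withheld: $9242.33 × 0.07 = $646.96
SDI: $9347.31 × 0.01 = $93.47
Dental plan: $388.99
Gym membership: $371.16
Total deductions = $104.98 + $646.96 + $93.47 + $388.99 + $371.16 = $1605.56
Net pay = $9347.31 − $1605.56 = $7741.75

$7741.75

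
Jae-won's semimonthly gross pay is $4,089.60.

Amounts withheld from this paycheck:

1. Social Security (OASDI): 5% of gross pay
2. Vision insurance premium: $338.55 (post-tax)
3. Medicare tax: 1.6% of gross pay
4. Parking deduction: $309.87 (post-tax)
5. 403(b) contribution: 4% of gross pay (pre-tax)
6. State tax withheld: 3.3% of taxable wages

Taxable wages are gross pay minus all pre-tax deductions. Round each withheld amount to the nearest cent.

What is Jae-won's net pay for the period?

403(b) contribution: $4,089.60 × 0.04 = $163.58
Taxable wages = $4,089.60 − $163.58 = $3,926.02
State tax withheld: $3,926.02 × 0.033 = $129.56
Social Security (OASDI): $4,089.60 × 0.05 = $204.48
Medicare tax: $4,089.60 × 0.016 = $65.43
Vision insurance premium: $338.55
Parking deduction: $309.87
Total deductions = $163.58 + $129.56 + $204.48 + $65.43 + $338.55 + $309.87 = $1,211.47
Net pay = $4,089.60 − $1,211.47 = $2,878.13

$2,878.13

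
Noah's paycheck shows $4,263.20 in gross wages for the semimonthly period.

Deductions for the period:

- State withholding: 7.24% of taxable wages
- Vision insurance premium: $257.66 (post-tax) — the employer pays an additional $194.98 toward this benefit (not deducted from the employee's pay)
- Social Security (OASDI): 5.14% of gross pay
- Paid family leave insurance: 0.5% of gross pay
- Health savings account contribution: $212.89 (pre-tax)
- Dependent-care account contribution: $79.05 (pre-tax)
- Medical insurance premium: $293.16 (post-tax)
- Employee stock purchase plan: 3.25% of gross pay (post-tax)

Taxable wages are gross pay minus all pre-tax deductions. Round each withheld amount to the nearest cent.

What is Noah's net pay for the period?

$2,753.92

Health savings account contribution: $212.89
Dependent-care account contribution: $79.05
Pre-tax total = $212.89 + $79.05 = $291.94
Taxable wages = $4,263.20 − $291.94 = $3,971.26
State withholding: $3,971.26 × 0.0724 = $287.52
Paid family leave insurance: $4,263.20 × 0.005 = $21.32
Social Security (OASDI): $4,263.20 × 0.0514 = $219.13
Medical insurance premium: $293.16
Employee stock purchase plan: $4,263.20 × 0.0325 = $138.55
Vision insurance premium: $257.66
(Employer's $194.98 toward vision insurance premium is not withheld from the employee.)
Total deductions = $212.89 + $79.05 + $287.52 + $21.32 + $219.13 + $293.16 + $138.55 + $257.66 = $1,509.28
Net pay = $4,263.20 − $1,509.28 = $2,753.92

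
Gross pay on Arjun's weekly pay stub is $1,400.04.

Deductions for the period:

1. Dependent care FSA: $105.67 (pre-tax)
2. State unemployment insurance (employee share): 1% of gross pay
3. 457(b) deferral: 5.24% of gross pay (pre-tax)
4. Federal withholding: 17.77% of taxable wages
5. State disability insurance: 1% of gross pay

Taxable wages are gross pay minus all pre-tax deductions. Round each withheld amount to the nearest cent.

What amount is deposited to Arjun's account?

$976.04

Dependent care FSA: $105.67
457(b) deferral: $1,400.04 × 0.0524 = $73.36
Pre-tax total = $105.67 + $73.36 = $179.03
Taxable wages = $1,400.04 − $179.03 = $1,221.01
Federal withholding: $1,221.01 × 0.1777 = $216.97
State disability insurance: $1,400.04 × 0.01 = $14.00
State unemployment insurance (employee share): $1,400.04 × 0.01 = $14.00
Total deductions = $105.67 + $73.36 + $216.97 + $14.00 + $14.00 = $424.00
Net pay = $1,400.04 − $424.00 = $976.04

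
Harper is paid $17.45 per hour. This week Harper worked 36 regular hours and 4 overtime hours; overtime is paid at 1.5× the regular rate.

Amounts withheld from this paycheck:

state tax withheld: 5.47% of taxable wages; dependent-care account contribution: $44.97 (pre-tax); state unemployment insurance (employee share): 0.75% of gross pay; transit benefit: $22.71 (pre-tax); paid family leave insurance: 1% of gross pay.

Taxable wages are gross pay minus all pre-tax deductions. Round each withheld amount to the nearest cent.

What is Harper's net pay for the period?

Regular pay: 36 × $17.45 = $628.20
Overtime pay: 4 × $17.45 × 1.5 = $104.70
Gross pay = $628.20 + $104.70 = $732.90
Dependent-care account contribution: $44.97
Transit benefit: $22.71
Pre-tax total = $44.97 + $22.71 = $67.68
Taxable wages = $732.90 − $67.68 = $665.22
State tax withheld: $665.22 × 0.0547 = $36.39
State unemployment insurance (employee share): $732.90 × 0.0075 = $5.50
Paid family leave insurance: $732.90 × 0.01 = $7.33
Total deductions = $44.97 + $22.71 + $36.39 + $5.50 + $7.33 = $116.90
Net pay = $732.90 − $116.90 = $616.00

$616.00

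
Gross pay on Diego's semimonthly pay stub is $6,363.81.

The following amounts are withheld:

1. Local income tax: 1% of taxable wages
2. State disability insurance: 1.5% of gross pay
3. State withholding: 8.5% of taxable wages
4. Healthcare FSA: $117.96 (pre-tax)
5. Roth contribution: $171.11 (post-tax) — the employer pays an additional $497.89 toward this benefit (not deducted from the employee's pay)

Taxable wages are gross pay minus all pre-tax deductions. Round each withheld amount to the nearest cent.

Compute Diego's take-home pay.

Healthcare FSA: $117.96
Taxable wages = $6,363.81 − $117.96 = $6,245.85
State withholding: $6,245.85 × 0.085 = $530.90
Local income tax: $6,245.85 × 0.01 = $62.46
State disability insurance: $6,363.81 × 0.015 = $95.46
Roth contribution: $171.11
(Employer's $497.89 toward Roth contribution is not withheld from the employee.)
Total deductions = $117.96 + $530.90 + $62.46 + $95.46 + $171.11 = $977.89
Net pay = $6,363.81 − $977.89 = $5,385.92

$5,385.92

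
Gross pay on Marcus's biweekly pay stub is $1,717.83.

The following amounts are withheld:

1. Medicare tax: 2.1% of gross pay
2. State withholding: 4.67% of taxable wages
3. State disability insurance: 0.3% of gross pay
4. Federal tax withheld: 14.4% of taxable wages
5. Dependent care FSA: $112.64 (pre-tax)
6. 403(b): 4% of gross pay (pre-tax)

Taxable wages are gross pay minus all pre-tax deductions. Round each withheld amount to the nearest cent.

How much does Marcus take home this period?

Dependent care FSA: $112.64
403(b): $1,717.83 × 0.04 = $68.71
Pre-tax total = $112.64 + $68.71 = $181.35
Taxable wages = $1,717.83 − $181.35 = $1,536.48
State withholding: $1,536.48 × 0.0467 = $71.75
Federal tax withheld: $1,536.48 × 0.144 = $221.25
Medicare tax: $1,717.83 × 0.021 = $36.07
State disability insurance: $1,717.83 × 0.003 = $5.15
Total deductions = $112.64 + $68.71 + $71.75 + $221.25 + $36.07 + $5.15 = $515.57
Net pay = $1,717.83 − $515.57 = $1,202.26

$1,202.26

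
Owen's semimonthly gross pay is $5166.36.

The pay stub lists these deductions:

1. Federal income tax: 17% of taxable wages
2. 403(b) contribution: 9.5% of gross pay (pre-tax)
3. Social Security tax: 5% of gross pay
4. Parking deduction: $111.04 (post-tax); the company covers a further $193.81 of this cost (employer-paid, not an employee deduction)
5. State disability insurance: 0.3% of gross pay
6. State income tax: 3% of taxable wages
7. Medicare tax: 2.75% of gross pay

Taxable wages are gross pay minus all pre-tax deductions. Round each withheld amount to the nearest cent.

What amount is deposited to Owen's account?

403(b) contribution: $5166.36 × 0.095 = $490.80
Taxable wages = $5166.36 − $490.80 = $4675.56
Federal income tax: $4675.56 × 0.17 = $794.85
State income tax: $4675.56 × 0.03 = $140.27
Medicare tax: $5166.36 × 0.0275 = $142.07
Social Security tax: $5166.36 × 0.05 = $258.32
State disability insurance: $5166.36 × 0.003 = $15.50
Parking deduction: $111.04
(Employer's $193.81 toward parking deduction is not withheld from the employee.)
Total deductions = $490.80 + $794.85 + $140.27 + $142.07 + $258.32 + $15.50 + $111.04 = $1952.85
Net pay = $5166.36 − $1952.85 = $3213.51

$3213.51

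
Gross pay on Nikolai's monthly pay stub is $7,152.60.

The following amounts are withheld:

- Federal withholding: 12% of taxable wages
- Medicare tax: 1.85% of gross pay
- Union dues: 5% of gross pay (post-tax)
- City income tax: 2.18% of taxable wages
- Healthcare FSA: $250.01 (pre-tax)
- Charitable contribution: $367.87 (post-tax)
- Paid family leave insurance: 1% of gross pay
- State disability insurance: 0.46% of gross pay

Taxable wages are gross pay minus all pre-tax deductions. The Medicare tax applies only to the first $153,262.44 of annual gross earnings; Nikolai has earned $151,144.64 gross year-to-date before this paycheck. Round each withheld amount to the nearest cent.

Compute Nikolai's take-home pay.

Healthcare FSA: $250.01
Taxable wages = $7,152.60 − $250.01 = $6,902.59
City income tax: $6,902.59 × 0.0218 = $150.48
Federal withholding: $6,902.59 × 0.12 = $828.31
Medicare tax: only $153,262.44 − $151,144.64 = $2,117.80 of this check is subject → $2,117.80 × 0.0185 = $39.18
Paid family leave insurance: $7,152.60 × 0.01 = $71.53
State disability insurance: $7,152.60 × 0.0046 = $32.90
Charitable contribution: $367.87
Union dues: $7,152.60 × 0.05 = $357.63
Total deductions = $250.01 + $150.48 + $828.31 + $39.18 + $71.53 + $32.90 + $367.87 + $357.63 = $2,097.91
Net pay = $7,152.60 − $2,097.91 = $5,054.69

$5,054.69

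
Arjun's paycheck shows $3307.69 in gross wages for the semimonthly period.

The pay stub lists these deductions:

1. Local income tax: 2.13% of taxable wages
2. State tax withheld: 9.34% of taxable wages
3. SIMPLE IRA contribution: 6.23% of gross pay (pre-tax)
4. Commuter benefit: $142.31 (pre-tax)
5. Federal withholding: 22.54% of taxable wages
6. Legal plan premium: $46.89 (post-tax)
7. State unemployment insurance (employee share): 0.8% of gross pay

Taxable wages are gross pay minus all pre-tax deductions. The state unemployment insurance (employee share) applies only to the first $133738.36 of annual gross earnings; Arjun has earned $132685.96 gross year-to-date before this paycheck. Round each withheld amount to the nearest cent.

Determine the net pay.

SIMPLE IRA contribution: $3307.69 × 0.0623 = $206.07
Commuter benefit: $142.31
Pre-tax total = $206.07 + $142.31 = $348.38
Taxable wages = $3307.69 − $348.38 = $2959.31
Federal withholding: $2959.31 × 0.2254 = $667.03
State tax withheld: $2959.31 × 0.0934 = $276.40
Local income tax: $2959.31 × 0.0213 = $63.03
State unemployment insurance (employee share): only $133738.36 − $132685.96 = $1052.40 of this check is subject → $1052.40 × 0.008 = $8.42
Legal plan premium: $46.89
Total deductions = $206.07 + $142.31 + $667.03 + $276.40 + $63.03 + $8.42 + $46.89 = $1410.15
Net pay = $3307.69 − $1410.15 = $1897.54

$1897.54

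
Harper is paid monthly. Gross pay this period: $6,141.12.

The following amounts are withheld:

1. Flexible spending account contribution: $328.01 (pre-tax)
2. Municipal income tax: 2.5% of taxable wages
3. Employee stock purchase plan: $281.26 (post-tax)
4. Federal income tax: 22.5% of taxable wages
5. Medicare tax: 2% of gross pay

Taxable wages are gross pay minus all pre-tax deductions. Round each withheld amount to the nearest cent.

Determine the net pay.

$3,955.75

Flexible spending account contribution: $328.01
Taxable wages = $6,141.12 − $328.01 = $5,813.11
Municipal income tax: $5,813.11 × 0.025 = $145.33
Federal income tax: $5,813.11 × 0.225 = $1,307.95
Medicare tax: $6,141.12 × 0.02 = $122.82
Employee stock purchase plan: $281.26
Total deductions = $328.01 + $145.33 + $1,307.95 + $122.82 + $281.26 = $2,185.37
Net pay = $6,141.12 − $2,185.37 = $3,955.75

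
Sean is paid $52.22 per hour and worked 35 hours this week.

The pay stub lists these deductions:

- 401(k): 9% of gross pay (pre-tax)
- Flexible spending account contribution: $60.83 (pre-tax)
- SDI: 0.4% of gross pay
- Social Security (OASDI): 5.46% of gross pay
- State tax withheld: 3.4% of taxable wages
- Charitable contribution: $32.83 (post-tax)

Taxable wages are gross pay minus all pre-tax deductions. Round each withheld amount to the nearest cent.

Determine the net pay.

$1,407.97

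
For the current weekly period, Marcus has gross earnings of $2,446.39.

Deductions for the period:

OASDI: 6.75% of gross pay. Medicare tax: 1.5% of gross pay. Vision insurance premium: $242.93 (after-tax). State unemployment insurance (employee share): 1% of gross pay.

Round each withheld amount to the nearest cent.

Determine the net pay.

OASDI: $2,446.39 × 0.0675 = $165.13
State unemployment insurance (employee share): $2,446.39 × 0.01 = $24.46
Medicare tax: $2,446.39 × 0.015 = $36.70
Vision insurance premium: $242.93
Total deductions = $165.13 + $24.46 + $36.70 + $242.93 = $469.22
Net pay = $2,446.39 − $469.22 = $1,977.17

$1,977.17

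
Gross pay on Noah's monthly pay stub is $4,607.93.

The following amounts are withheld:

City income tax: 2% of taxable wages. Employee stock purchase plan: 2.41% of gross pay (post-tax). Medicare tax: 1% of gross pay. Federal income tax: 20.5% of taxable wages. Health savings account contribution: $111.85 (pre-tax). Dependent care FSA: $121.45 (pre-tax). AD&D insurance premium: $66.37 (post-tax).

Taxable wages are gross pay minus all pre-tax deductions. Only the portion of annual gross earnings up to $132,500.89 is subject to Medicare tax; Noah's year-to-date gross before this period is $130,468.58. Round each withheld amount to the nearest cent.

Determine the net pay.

Dependent care FSA: $121.45
Health savings account contribution: $111.85
Pre-tax total = $121.45 + $111.85 = $233.30
Taxable wages = $4,607.93 − $233.30 = $4,374.63
Federal income tax: $4,374.63 × 0.205 = $896.80
City income tax: $4,374.63 × 0.02 = $87.49
Medicare tax: only $132,500.89 − $130,468.58 = $2,032.31 of this check is subject → $2,032.31 × 0.01 = $20.32
AD&D insurance premium: $66.37
Employee stock purchase plan: $4,607.93 × 0.0241 = $111.05
Total deductions = $121.45 + $111.85 + $896.80 + $87.49 + $20.32 + $66.37 + $111.05 = $1,415.33
Net pay = $4,607.93 − $1,415.33 = $3,192.60

$3,192.60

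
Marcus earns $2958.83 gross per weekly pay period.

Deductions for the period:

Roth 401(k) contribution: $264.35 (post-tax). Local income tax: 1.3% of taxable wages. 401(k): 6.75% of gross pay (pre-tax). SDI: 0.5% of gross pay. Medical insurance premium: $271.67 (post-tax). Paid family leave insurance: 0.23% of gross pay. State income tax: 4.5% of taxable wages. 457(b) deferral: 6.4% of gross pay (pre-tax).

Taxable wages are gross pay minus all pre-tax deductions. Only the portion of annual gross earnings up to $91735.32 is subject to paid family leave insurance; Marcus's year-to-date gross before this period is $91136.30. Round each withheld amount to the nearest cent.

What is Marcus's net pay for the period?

$1868.50

457(b) deferral: $2958.83 × 0.064 = $189.37
401(k): $2958.83 × 0.0675 = $199.72
Pre-tax total = $189.37 + $199.72 = $389.09
Taxable wages = $2958.83 − $389.09 = $2569.74
Local income tax: $2569.74 × 0.013 = $33.41
State income tax: $2569.74 × 0.045 = $115.64
Paid family leave insurance: only $91735.32 − $91136.30 = $599.02 of this check is subject → $599.02 × 0.0023 = $1.38
SDI: $2958.83 × 0.005 = $14.79
Medical insurance premium: $271.67
Roth 401(k) contribution: $264.35
Total deductions = $189.37 + $199.72 + $33.41 + $115.64 + $1.38 + $14.79 + $271.67 + $264.35 = $1090.33
Net pay = $2958.83 − $1090.33 = $1868.50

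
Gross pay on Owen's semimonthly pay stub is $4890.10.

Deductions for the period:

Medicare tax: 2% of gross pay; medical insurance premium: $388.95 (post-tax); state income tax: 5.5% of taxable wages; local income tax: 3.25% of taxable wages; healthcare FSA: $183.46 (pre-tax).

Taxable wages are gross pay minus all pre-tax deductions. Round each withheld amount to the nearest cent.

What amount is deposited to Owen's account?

$3808.05

Healthcare FSA: $183.46
Taxable wages = $4890.10 − $183.46 = $4706.64
Local income tax: $4706.64 × 0.0325 = $152.97
State income tax: $4706.64 × 0.055 = $258.87
Medicare tax: $4890.10 × 0.02 = $97.80
Medical insurance premium: $388.95
Total deductions = $183.46 + $152.97 + $258.87 + $97.80 + $388.95 = $1082.05
Net pay = $4890.10 − $1082.05 = $3808.05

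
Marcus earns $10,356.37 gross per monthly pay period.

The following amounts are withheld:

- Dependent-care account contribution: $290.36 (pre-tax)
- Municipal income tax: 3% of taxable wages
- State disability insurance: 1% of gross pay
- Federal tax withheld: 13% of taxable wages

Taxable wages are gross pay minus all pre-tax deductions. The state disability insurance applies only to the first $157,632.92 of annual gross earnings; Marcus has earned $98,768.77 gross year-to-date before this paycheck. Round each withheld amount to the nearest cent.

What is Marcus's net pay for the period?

$8,351.89

Dependent-care account contribution: $290.36
Taxable wages = $10,356.37 − $290.36 = $10,066.01
Federal tax withheld: $10,066.01 × 0.13 = $1,308.58
Municipal income tax: $10,066.01 × 0.03 = $301.98
State disability insurance: cap not yet reached, full $10,356.37 is subject → $10,356.37 × 0.01 = $103.56
Total deductions = $290.36 + $1,308.58 + $301.98 + $103.56 = $2,004.48
Net pay = $10,356.37 − $2,004.48 = $8,351.89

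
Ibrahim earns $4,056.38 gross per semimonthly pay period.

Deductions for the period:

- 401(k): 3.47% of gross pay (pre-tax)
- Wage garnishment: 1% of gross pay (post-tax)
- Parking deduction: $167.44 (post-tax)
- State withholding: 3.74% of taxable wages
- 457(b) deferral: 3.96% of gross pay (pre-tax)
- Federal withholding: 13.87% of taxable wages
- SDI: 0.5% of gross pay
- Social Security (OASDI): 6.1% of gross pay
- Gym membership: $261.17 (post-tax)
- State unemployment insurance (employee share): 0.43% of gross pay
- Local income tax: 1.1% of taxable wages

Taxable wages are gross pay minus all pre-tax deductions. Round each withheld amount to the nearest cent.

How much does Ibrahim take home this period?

457(b) deferral: $4,056.38 × 0.0396 = $160.63
401(k): $4,056.38 × 0.0347 = $140.76
Pre-tax total = $160.63 + $140.76 = $301.39
Taxable wages = $4,056.38 − $301.39 = $3,754.99
Federal withholding: $3,754.99 × 0.1387 = $520.82
Local income tax: $3,754.99 × 0.011 = $41.30
State withholding: $3,754.99 × 0.0374 = $140.44
Social Security (OASDI): $4,056.38 × 0.061 = $247.44
State unemployment insurance (employee share): $4,056.38 × 0.0043 = $17.44
SDI: $4,056.38 × 0.005 = $20.28
Wage garnishment: $4,056.38 × 0.01 = $40.56
Parking deduction: $167.44
Gym membership: $261.17
Total deductions = $160.63 + $140.76 + $520.82 + $41.30 + $140.44 + $247.44 + $17.44 + $20.28 + $40.56 + $167.44 + $261.17 = $1,758.28
Net pay = $4,056.38 − $1,758.28 = $2,298.10

$2,298.10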